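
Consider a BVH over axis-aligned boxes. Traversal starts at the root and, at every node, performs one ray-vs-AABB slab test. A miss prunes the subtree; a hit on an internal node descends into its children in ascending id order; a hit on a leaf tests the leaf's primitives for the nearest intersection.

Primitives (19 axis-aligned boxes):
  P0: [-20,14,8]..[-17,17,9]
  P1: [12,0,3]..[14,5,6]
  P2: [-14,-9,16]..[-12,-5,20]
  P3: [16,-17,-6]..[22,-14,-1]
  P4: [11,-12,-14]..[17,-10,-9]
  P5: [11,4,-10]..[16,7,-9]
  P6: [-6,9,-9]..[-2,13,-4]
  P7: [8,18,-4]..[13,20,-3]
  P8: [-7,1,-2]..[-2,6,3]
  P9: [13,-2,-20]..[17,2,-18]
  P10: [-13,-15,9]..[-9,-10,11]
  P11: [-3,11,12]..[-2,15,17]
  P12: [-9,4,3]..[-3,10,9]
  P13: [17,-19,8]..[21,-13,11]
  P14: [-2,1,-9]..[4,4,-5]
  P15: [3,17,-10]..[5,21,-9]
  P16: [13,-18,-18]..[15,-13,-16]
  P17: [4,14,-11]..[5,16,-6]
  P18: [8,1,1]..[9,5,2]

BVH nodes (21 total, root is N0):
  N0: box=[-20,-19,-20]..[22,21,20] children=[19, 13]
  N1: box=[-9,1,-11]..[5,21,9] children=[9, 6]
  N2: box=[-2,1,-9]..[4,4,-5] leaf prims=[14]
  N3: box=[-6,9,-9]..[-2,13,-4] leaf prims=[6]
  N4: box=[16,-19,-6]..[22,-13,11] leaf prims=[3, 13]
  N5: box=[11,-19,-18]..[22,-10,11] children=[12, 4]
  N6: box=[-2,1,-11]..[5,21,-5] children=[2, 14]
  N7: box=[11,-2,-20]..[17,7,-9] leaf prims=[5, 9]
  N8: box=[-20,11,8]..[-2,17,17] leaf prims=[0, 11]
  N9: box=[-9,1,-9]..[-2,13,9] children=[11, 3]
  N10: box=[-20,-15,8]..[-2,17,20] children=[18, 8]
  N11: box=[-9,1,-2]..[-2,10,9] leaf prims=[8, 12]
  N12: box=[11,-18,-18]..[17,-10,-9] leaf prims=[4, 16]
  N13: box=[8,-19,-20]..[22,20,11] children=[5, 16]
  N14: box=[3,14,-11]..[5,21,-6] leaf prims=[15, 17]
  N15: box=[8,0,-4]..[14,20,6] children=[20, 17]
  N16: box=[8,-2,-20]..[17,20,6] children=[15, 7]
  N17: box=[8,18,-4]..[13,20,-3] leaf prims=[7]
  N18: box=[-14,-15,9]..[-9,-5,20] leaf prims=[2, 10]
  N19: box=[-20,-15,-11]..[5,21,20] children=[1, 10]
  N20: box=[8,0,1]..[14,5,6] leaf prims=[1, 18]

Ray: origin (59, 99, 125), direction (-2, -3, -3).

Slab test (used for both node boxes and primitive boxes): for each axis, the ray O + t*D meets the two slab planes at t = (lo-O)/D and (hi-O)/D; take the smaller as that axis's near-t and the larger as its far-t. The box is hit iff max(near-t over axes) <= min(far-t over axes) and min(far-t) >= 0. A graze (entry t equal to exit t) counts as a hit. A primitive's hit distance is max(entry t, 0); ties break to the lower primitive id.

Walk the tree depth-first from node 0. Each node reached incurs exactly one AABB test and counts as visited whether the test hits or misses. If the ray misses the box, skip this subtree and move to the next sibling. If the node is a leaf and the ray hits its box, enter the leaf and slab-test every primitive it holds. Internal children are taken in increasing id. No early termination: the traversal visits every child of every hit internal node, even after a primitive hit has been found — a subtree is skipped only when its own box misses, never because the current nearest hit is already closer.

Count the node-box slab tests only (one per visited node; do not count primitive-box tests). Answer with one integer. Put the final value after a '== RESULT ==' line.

Walk:
N0 x:[37/2,79/2] y:[26,118/3] z:[35,145/3] -> hit [35,118/3], descend [13, 19]
  N13 x:[37/2,51/2] y:[79/3,118/3] z:[38,145/3] -> miss, prune
  N19 x:[27,79/2] y:[26,38] z:[35,136/3] -> hit [35,38], descend [1, 10]
    N1 x:[27,34] y:[26,98/3] z:[116/3,136/3] -> miss, prune
    N10 x:[61/2,79/2] y:[82/3,38] z:[35,39] -> hit [35,38], descend [8, 18]
      N8 x:[61/2,79/2] y:[82/3,88/3] z:[36,39] -> miss, prune
      N18 x:[34,73/2] y:[104/3,38] z:[35,116/3] -> hit [35,73/2] leaf, test {P2@t=71/2, P10(miss)}

order=[0, 13, 19, 1, 10, 8, 18]  |boxes|=7  |leaves|=1  hit=P2

== RESULT ==
7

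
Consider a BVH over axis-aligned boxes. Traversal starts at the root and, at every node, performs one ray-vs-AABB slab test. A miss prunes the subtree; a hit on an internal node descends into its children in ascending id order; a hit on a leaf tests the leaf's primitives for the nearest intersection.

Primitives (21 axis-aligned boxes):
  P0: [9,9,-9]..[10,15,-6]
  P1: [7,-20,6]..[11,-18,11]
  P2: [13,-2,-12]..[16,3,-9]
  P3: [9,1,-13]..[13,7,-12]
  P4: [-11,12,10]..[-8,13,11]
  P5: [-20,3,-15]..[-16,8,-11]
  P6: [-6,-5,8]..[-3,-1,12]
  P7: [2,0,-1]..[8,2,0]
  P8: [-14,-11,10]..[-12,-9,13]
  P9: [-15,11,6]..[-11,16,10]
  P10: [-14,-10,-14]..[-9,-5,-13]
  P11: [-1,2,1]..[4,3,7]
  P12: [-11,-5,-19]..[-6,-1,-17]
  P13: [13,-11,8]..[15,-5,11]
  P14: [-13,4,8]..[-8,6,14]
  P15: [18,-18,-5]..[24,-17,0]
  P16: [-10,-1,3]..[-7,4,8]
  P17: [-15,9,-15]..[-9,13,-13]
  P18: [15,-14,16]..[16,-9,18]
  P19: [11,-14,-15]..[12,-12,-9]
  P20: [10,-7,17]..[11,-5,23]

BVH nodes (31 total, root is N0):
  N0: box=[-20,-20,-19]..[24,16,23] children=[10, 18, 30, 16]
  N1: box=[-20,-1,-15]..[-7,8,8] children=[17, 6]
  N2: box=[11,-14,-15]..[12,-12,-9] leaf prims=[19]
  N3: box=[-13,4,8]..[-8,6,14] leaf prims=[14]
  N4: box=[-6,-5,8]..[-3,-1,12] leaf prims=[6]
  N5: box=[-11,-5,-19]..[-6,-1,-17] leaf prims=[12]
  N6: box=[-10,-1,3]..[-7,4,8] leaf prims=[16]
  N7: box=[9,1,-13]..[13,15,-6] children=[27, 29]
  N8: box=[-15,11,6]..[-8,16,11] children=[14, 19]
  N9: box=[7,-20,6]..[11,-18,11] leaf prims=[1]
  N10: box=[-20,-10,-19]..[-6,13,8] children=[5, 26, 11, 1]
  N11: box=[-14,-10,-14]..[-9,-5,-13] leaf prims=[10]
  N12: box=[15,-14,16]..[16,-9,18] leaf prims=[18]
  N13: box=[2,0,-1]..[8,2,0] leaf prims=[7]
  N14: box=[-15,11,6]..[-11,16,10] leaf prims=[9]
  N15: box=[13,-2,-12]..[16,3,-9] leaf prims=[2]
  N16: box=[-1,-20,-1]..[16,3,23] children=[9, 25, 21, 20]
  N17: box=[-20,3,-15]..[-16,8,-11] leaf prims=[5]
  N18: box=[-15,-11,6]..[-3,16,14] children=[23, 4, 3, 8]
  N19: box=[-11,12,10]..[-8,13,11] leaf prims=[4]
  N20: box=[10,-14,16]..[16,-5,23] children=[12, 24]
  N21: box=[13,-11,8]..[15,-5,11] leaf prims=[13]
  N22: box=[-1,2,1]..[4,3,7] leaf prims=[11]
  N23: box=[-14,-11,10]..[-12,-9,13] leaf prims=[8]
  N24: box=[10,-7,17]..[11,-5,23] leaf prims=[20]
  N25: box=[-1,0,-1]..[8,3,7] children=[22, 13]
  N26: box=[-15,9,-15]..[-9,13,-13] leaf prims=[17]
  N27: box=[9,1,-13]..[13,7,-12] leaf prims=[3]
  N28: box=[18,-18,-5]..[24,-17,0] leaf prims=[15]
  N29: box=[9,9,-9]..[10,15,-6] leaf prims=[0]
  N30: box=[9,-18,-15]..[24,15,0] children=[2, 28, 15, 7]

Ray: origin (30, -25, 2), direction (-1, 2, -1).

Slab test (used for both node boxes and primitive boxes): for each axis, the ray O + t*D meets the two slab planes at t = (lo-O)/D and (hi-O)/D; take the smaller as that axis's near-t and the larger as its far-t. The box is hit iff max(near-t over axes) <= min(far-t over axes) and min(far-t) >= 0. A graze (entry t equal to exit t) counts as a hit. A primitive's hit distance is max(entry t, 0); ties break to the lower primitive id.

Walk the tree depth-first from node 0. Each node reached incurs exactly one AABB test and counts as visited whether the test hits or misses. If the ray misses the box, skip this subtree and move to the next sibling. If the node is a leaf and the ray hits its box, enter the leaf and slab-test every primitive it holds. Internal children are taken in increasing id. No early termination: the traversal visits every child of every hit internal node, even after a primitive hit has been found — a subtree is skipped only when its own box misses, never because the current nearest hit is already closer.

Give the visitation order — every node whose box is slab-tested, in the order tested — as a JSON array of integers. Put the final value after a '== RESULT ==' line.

Trace the traversal:
N0 x:[6,50] y:[5/2,41/2] z:[-21,21] -> hit [6,41/2], descend [10, 16, 18, 30]
  N10 x:[36,50] y:[15/2,19] z:[-6,21] -> miss, prune
  N16 x:[14,31] y:[5/2,14] z:[-21,3] -> miss, prune
  N18 x:[33,45] y:[7,41/2] z:[-12,-4] -> miss, prune
  N30 x:[6,21] y:[7/2,20] z:[2,17] -> hit [6,17], descend [2, 7, 15, 28]
    N2 x:[18,19] y:[11/2,13/2] z:[11,17] -> miss, prune
    N7 x:[17,21] y:[13,20] z:[8,15] -> miss, prune
    N15 x:[14,17] y:[23/2,14] z:[11,14] -> hit [14,14] leaf, test {P2@t=14}
    N28 x:[6,12] y:[7/2,4] z:[2,7] -> miss, prune

Visited [0, 10, 16, 18, 30, 2, 7, 15, 28]. Tests: 9 box, 1 leaf. Nearest: P2.

== RESULT ==
[0, 10, 16, 18, 30, 2, 7, 15, 28]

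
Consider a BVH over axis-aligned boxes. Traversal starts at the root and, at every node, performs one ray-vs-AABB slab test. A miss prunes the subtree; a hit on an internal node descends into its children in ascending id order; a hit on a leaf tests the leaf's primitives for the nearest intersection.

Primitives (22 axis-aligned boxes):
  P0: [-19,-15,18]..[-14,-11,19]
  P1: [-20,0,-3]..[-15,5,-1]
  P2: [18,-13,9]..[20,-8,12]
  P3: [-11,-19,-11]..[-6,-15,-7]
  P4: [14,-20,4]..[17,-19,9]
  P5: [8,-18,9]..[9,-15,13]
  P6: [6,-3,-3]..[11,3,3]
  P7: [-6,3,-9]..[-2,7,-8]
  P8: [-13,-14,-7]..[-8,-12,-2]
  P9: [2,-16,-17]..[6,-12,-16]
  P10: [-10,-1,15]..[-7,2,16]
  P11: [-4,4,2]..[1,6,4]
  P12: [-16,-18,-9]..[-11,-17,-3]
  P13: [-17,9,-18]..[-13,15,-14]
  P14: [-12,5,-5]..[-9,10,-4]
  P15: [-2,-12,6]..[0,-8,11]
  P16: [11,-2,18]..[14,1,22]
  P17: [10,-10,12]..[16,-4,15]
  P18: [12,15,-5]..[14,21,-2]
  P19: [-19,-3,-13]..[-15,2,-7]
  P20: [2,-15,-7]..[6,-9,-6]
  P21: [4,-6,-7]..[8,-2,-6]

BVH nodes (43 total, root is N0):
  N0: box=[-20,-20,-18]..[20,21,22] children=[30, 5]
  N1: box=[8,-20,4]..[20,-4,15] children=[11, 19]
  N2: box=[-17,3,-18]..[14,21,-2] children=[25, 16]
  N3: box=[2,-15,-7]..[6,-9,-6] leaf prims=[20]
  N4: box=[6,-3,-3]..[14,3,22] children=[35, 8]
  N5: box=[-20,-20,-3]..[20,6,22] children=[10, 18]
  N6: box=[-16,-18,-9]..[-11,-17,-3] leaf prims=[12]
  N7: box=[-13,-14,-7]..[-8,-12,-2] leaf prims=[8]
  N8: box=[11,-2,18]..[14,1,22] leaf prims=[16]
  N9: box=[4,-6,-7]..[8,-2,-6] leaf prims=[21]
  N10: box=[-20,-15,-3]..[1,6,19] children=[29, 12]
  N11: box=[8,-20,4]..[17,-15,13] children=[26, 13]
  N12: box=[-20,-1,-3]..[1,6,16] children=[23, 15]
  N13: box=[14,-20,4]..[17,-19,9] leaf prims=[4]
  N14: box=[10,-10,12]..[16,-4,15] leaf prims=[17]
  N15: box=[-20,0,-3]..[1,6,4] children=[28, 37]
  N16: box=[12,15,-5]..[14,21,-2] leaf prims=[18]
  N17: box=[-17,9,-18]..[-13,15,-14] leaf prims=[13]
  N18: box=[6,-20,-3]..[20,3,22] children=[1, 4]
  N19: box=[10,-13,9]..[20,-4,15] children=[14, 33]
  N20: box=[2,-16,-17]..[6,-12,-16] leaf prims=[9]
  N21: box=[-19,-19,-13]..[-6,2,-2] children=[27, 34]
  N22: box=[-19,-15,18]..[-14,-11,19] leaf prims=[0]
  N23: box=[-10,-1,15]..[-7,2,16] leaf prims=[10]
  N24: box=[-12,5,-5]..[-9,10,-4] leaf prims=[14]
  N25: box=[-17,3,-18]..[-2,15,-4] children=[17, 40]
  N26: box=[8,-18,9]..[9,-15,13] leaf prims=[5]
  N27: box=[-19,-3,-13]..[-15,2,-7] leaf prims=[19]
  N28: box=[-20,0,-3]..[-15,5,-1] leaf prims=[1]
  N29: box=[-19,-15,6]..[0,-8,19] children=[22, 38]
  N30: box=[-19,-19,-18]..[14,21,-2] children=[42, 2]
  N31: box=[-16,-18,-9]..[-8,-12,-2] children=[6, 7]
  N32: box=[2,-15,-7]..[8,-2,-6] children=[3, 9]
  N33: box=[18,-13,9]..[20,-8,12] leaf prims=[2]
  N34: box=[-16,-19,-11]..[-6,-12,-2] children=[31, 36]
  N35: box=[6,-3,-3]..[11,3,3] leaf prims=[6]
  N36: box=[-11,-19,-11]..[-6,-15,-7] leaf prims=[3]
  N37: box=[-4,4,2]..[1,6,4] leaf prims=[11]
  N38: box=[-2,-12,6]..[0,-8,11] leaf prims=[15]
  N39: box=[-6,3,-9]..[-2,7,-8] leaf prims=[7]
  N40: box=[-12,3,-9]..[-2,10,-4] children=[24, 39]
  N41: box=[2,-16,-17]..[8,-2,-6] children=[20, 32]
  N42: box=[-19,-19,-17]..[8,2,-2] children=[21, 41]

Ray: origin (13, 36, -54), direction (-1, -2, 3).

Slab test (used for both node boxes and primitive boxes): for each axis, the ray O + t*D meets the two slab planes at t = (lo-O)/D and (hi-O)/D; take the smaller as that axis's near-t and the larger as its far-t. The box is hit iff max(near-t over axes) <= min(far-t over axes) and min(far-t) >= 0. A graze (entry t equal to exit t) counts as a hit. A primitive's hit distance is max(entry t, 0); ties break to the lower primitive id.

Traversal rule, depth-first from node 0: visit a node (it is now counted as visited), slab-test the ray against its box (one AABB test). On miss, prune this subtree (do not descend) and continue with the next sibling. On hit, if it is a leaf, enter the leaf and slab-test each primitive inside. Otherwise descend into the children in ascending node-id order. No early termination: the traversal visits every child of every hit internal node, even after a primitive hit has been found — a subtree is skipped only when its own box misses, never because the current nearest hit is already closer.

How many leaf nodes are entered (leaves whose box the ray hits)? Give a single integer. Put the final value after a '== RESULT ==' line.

Trace the traversal:
N0 x:[-7,33] y:[15/2,28] z:[12,76/3] -> hit [12,76/3], descend [5, 30]
  N5 x:[-7,33] y:[15,28] z:[17,76/3] -> hit [17,76/3], descend [10, 18]
    N10 x:[12,33] y:[15,51/2] z:[17,73/3] -> hit [17,73/3], descend [12, 29]
      N12 x:[12,33] y:[15,37/2] z:[17,70/3] -> hit [17,37/2], descend [15, 23]
        N15 x:[12,33] y:[15,18] z:[17,58/3] -> hit [17,18], descend [28, 37]
          N28 x:[28,33] y:[31/2,18] z:[17,53/3] -> miss, prune
          N37 x:[12,17] y:[15,16] z:[56/3,58/3] -> miss, prune
        N23 x:[20,23] y:[17,37/2] z:[23,70/3] -> miss, prune
      N29 x:[13,32] y:[22,51/2] z:[20,73/3] -> hit [22,73/3], descend [22, 38]
        N22 x:[27,32] y:[47/2,51/2] z:[24,73/3] -> miss, prune
        N38 x:[13,15] y:[22,24] z:[20,65/3] -> miss, prune
    N18 x:[-7,7] y:[33/2,28] z:[17,76/3] -> miss, prune
  N30 x:[-1,32] y:[15/2,55/2] z:[12,52/3] -> hit [12,52/3], descend [2, 42]
    N2 x:[-1,30] y:[15/2,33/2] z:[12,52/3] -> hit [12,33/2], descend [16, 25]
      N16 x:[-1,1] y:[15/2,21/2] z:[49/3,52/3] -> miss, prune
      N25 x:[15,30] y:[21/2,33/2] z:[12,50/3] -> hit [15,33/2], descend [17, 40]
        N17 x:[26,30] y:[21/2,27/2] z:[12,40/3] -> miss, prune
        N40 x:[15,25] y:[13,33/2] z:[15,50/3] -> hit [15,33/2], descend [24, 39]
          N24 x:[22,25] y:[13,31/2] z:[49/3,50/3] -> miss, prune
          N39 x:[15,19] y:[29/2,33/2] z:[15,46/3] -> hit [15,46/3] leaf, test {P7@t=15}
    N42 x:[5,32] y:[17,55/2] z:[37/3,52/3] -> hit [17,52/3], descend [21, 41]
      N21 x:[19,32] y:[17,55/2] z:[41/3,52/3] -> miss, prune
      N41 x:[5,11] y:[19,26] z:[37/3,16] -> miss, prune

order=[0, 5, 10, 12, 15, 28, 37, 23, 29, 22, 38, 18, 30, 2, 16, 25, 17, 40, 24, 39, 42, 21, 41]  |boxes|=23  |leaves|=1  hit=P7

== RESULT ==
1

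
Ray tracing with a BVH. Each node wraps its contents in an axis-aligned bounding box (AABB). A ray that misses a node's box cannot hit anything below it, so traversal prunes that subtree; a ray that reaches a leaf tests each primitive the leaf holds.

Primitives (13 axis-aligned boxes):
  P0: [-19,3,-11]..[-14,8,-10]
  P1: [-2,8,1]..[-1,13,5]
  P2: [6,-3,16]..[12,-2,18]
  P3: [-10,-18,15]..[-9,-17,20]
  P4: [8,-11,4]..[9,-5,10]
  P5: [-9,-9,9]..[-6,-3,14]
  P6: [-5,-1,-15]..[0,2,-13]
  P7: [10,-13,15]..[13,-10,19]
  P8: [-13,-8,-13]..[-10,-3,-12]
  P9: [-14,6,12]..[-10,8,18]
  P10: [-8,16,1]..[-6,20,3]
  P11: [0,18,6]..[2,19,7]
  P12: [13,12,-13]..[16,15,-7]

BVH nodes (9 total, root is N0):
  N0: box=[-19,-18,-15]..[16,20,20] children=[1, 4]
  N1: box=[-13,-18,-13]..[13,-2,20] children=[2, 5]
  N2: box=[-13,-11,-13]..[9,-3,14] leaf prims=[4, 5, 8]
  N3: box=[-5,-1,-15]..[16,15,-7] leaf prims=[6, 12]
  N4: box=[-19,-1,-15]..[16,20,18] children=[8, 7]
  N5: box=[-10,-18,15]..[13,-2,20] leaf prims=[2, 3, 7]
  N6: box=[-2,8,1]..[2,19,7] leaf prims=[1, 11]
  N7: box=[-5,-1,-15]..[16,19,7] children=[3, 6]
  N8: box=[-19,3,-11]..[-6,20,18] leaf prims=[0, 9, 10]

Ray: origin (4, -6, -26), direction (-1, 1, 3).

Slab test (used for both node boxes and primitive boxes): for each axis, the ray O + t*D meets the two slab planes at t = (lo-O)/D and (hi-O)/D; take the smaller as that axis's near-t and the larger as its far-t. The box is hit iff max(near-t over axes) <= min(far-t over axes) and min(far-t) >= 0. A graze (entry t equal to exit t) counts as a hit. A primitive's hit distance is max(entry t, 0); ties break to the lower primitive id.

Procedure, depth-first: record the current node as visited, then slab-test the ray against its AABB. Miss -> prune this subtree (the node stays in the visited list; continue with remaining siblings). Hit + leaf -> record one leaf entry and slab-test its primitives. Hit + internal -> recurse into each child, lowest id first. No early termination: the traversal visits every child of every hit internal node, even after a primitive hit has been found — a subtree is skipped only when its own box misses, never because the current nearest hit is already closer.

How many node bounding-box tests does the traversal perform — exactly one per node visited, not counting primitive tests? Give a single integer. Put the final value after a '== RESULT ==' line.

Trace the traversal:
N0 x:[-12,23] y:[-12,26] z:[11/3,46/3] -> hit [11/3,46/3], descend [1, 4]
  N1 x:[-9,17] y:[-12,4] z:[13/3,46/3] -> miss, prune
  N4 x:[-12,23] y:[5,26] z:[11/3,44/3] -> hit [5,44/3], descend [7, 8]
    N7 x:[-12,9] y:[5,25] z:[11/3,11] -> hit [5,9], descend [3, 6]
      N3 x:[-12,9] y:[5,21] z:[11/3,19/3] -> hit [5,19/3] leaf, test {P6(miss), P12(miss)}
      N6 x:[2,6] y:[14,25] z:[9,11] -> miss, prune
    N8 x:[10,23] y:[9,26] z:[5,44/3] -> hit [10,44/3] leaf, test {P0(miss), P9@t=14, P10(miss)}

Summary -> nodes [0, 1, 4, 7, 3, 6, 8]; box-tests=7; leaf-entries=2; first=P9

== RESULT ==
7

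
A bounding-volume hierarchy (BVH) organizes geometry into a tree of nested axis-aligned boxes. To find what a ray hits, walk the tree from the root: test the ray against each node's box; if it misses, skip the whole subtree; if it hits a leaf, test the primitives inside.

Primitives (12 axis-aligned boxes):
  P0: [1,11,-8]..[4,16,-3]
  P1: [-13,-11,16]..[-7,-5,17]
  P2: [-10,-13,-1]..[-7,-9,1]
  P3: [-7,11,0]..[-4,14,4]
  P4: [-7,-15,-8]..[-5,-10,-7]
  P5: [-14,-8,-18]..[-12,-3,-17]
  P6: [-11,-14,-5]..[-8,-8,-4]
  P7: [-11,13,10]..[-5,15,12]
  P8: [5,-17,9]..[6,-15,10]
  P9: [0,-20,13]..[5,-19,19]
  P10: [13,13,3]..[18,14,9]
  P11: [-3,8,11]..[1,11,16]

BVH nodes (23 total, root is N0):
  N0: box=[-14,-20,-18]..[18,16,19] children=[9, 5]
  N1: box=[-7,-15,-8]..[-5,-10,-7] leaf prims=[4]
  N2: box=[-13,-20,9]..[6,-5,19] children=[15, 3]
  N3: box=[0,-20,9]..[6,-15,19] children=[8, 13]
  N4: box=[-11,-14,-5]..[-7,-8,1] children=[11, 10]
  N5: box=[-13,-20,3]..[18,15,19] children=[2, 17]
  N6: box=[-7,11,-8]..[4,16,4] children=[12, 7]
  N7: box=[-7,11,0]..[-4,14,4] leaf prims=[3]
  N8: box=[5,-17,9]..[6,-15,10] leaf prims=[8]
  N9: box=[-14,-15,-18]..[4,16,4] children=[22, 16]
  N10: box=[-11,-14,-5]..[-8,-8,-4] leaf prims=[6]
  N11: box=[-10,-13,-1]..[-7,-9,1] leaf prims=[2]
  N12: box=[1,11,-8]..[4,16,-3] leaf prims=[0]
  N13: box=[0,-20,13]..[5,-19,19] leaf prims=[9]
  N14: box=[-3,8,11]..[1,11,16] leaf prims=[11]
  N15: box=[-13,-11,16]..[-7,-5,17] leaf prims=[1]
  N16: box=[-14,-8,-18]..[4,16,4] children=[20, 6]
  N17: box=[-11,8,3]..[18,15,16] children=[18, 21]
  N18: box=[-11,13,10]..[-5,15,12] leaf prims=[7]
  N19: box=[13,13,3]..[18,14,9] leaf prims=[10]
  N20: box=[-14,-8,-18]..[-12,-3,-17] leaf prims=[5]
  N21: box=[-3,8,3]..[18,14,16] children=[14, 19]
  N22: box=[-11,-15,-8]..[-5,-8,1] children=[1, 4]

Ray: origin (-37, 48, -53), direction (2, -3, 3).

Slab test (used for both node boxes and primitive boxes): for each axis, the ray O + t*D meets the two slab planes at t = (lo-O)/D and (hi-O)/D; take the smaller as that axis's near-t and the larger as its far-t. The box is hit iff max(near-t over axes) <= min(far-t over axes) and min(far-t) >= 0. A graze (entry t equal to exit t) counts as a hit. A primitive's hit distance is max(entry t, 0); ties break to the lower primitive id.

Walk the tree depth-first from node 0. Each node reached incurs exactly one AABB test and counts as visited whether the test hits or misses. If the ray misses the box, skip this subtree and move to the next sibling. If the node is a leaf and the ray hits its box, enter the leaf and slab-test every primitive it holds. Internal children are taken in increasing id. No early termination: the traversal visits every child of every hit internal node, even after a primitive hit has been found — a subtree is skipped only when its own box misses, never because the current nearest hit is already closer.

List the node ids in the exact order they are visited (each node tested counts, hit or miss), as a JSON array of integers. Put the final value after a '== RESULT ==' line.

Traverse from the root:
N0 x:[23/2,55/2] y:[32/3,68/3] z:[35/3,24] -> hit [35/3,68/3], descend [5, 9]
  N5 x:[12,55/2] y:[11,68/3] z:[56/3,24] -> hit [56/3,68/3], descend [2, 17]
    N2 x:[12,43/2] y:[53/3,68/3] z:[62/3,24] -> hit [62/3,43/2], descend [3, 15]
      N3 x:[37/2,43/2] y:[21,68/3] z:[62/3,24] -> hit [21,43/2], descend [8, 13]
        N8 x:[21,43/2] y:[21,65/3] z:[62/3,21] -> hit [21,21] leaf, test {P8@t=21}
        N13 x:[37/2,21] y:[67/3,68/3] z:[22,24] -> miss, prune
      N15 x:[12,15] y:[53/3,59/3] z:[23,70/3] -> miss, prune
    N17 x:[13,55/2] y:[11,40/3] z:[56/3,23] -> miss, prune
  N9 x:[23/2,41/2] y:[32/3,21] z:[35/3,19] -> hit [35/3,19], descend [16, 22]
    N16 x:[23/2,41/2] y:[32/3,56/3] z:[35/3,19] -> hit [35/3,56/3], descend [6, 20]
      N6 x:[15,41/2] y:[32/3,37/3] z:[15,19] -> miss, prune
      N20 x:[23/2,25/2] y:[17,56/3] z:[35/3,12] -> miss, prune
    N22 x:[13,16] y:[56/3,21] z:[15,18] -> miss, prune

order=[0, 5, 2, 3, 8, 13, 15, 17, 9, 16, 6, 20, 22]  |boxes|=13  |leaves|=1  hit=P8

== RESULT ==
[0, 5, 2, 3, 8, 13, 15, 17, 9, 16, 6, 20, 22]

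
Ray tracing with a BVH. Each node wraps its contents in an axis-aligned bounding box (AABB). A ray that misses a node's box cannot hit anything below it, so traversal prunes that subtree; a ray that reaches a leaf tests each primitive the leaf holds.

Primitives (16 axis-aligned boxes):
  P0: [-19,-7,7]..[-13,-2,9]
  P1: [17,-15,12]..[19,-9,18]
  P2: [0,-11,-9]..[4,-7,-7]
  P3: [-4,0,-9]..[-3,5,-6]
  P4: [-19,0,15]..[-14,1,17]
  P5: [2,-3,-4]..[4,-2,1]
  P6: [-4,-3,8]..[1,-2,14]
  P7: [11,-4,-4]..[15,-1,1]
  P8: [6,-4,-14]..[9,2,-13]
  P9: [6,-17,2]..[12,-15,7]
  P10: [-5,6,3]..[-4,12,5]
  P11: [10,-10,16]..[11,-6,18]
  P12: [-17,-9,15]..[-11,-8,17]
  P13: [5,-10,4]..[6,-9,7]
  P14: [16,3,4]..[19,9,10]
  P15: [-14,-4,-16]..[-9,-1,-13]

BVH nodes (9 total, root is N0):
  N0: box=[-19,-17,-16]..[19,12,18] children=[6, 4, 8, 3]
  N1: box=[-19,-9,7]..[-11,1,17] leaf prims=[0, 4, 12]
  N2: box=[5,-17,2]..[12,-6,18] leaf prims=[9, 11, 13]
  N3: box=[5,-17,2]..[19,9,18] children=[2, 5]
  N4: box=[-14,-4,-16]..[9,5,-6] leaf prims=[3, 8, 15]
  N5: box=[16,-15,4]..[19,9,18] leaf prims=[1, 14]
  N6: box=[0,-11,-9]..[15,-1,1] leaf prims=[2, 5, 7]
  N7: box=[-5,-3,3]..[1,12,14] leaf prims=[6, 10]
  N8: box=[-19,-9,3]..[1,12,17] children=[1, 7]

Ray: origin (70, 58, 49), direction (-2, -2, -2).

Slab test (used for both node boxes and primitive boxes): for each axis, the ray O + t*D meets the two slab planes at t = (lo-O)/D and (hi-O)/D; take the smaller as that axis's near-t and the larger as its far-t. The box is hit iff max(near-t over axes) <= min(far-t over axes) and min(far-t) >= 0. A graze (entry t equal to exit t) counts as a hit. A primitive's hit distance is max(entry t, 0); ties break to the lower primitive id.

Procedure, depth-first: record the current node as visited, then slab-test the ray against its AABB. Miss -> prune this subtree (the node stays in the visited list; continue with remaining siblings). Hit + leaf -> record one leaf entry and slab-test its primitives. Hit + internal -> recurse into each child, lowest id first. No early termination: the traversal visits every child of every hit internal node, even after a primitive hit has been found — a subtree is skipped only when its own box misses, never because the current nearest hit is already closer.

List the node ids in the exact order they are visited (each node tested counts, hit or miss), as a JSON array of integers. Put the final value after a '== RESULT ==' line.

Trace the traversal:
N0 x:[51/2,89/2] y:[23,75/2] z:[31/2,65/2] -> hit [51/2,65/2], descend [3, 4, 6, 8]
  N3 x:[51/2,65/2] y:[49/2,75/2] z:[31/2,47/2] -> miss, prune
  N4 x:[61/2,42] y:[53/2,31] z:[55/2,65/2] -> hit [61/2,31] leaf, test {P3(miss), P8@t=31, P15(miss)}
  N6 x:[55/2,35] y:[59/2,69/2] z:[24,29] -> miss, prune
  N8 x:[69/2,89/2] y:[23,67/2] z:[16,23] -> miss, prune

Summary -> nodes [0, 3, 4, 6, 8]; box-tests=5; leaf-entries=1; first=P8

== RESULT ==
[0, 3, 4, 6, 8]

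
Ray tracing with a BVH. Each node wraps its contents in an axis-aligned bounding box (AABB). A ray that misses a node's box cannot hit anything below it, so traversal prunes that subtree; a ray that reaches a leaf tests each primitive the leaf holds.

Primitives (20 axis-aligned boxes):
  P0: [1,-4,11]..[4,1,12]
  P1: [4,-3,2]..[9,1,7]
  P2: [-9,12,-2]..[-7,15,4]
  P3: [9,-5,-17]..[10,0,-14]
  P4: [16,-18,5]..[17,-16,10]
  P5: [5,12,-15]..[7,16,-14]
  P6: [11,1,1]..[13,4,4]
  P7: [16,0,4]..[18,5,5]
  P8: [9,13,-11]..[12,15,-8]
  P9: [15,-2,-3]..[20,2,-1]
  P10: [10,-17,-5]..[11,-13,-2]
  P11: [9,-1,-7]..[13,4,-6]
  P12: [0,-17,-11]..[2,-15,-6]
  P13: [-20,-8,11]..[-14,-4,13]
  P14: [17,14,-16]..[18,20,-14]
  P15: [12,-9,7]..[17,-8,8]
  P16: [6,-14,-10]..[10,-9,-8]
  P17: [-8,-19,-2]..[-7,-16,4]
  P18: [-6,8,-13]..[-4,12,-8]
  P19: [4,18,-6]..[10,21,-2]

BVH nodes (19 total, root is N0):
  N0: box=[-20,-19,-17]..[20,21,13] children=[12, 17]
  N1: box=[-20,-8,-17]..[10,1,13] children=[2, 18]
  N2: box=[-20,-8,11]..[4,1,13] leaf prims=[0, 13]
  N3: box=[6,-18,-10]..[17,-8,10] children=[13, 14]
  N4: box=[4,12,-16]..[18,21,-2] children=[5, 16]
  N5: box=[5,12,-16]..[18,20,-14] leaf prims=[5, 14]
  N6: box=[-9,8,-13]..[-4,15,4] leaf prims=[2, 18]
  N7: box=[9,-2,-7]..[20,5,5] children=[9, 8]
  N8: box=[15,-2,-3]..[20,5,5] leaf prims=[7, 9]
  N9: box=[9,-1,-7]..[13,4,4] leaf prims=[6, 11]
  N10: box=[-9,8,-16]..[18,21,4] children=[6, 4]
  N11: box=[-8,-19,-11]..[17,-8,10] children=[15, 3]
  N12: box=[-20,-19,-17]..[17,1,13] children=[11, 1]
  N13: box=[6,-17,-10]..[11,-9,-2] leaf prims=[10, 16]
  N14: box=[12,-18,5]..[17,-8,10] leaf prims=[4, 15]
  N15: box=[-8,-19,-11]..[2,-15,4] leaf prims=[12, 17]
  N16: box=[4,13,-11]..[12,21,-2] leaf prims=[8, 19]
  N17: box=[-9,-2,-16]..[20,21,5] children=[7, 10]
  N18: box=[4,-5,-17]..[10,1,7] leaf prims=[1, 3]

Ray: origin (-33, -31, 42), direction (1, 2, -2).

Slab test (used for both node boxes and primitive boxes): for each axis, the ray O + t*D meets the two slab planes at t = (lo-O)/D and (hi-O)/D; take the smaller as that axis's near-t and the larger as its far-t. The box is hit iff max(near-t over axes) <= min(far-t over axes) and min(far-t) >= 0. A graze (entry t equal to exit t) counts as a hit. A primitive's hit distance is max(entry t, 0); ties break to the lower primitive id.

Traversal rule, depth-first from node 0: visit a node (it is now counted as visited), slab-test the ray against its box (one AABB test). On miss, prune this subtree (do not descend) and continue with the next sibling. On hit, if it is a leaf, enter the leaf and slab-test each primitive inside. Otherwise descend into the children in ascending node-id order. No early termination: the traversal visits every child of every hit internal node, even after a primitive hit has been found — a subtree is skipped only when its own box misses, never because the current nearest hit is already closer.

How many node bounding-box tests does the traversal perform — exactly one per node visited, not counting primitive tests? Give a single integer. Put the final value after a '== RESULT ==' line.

Walk:
N0 x:[13,53] y:[6,26] z:[29/2,59/2] -> hit [29/2,26], descend [12, 17]
  N12 x:[13,50] y:[6,16] z:[29/2,59/2] -> hit [29/2,16], descend [1, 11]
    N1 x:[13,43] y:[23/2,16] z:[29/2,59/2] -> hit [29/2,16], descend [2, 18]
      N2 x:[13,37] y:[23/2,16] z:[29/2,31/2] -> hit [29/2,31/2] leaf, test {P0(miss), P13(miss)}
      N18 x:[37,43] y:[13,16] z:[35/2,59/2] -> miss, prune
    N11 x:[25,50] y:[6,23/2] z:[16,53/2] -> miss, prune
  N17 x:[24,53] y:[29/2,26] z:[37/2,29] -> hit [24,26], descend [7, 10]
    N7 x:[42,53] y:[29/2,18] z:[37/2,49/2] -> miss, prune
    N10 x:[24,51] y:[39/2,26] z:[19,29] -> hit [24,26], descend [4, 6]
      N4 x:[37,51] y:[43/2,26] z:[22,29] -> miss, prune
      N6 x:[24,29] y:[39/2,23] z:[19,55/2] -> miss, prune

Summary -> nodes [0, 12, 1, 2, 18, 11, 17, 7, 10, 4, 6]; box-tests=11; leaf-entries=1; first=miss

== RESULT ==
11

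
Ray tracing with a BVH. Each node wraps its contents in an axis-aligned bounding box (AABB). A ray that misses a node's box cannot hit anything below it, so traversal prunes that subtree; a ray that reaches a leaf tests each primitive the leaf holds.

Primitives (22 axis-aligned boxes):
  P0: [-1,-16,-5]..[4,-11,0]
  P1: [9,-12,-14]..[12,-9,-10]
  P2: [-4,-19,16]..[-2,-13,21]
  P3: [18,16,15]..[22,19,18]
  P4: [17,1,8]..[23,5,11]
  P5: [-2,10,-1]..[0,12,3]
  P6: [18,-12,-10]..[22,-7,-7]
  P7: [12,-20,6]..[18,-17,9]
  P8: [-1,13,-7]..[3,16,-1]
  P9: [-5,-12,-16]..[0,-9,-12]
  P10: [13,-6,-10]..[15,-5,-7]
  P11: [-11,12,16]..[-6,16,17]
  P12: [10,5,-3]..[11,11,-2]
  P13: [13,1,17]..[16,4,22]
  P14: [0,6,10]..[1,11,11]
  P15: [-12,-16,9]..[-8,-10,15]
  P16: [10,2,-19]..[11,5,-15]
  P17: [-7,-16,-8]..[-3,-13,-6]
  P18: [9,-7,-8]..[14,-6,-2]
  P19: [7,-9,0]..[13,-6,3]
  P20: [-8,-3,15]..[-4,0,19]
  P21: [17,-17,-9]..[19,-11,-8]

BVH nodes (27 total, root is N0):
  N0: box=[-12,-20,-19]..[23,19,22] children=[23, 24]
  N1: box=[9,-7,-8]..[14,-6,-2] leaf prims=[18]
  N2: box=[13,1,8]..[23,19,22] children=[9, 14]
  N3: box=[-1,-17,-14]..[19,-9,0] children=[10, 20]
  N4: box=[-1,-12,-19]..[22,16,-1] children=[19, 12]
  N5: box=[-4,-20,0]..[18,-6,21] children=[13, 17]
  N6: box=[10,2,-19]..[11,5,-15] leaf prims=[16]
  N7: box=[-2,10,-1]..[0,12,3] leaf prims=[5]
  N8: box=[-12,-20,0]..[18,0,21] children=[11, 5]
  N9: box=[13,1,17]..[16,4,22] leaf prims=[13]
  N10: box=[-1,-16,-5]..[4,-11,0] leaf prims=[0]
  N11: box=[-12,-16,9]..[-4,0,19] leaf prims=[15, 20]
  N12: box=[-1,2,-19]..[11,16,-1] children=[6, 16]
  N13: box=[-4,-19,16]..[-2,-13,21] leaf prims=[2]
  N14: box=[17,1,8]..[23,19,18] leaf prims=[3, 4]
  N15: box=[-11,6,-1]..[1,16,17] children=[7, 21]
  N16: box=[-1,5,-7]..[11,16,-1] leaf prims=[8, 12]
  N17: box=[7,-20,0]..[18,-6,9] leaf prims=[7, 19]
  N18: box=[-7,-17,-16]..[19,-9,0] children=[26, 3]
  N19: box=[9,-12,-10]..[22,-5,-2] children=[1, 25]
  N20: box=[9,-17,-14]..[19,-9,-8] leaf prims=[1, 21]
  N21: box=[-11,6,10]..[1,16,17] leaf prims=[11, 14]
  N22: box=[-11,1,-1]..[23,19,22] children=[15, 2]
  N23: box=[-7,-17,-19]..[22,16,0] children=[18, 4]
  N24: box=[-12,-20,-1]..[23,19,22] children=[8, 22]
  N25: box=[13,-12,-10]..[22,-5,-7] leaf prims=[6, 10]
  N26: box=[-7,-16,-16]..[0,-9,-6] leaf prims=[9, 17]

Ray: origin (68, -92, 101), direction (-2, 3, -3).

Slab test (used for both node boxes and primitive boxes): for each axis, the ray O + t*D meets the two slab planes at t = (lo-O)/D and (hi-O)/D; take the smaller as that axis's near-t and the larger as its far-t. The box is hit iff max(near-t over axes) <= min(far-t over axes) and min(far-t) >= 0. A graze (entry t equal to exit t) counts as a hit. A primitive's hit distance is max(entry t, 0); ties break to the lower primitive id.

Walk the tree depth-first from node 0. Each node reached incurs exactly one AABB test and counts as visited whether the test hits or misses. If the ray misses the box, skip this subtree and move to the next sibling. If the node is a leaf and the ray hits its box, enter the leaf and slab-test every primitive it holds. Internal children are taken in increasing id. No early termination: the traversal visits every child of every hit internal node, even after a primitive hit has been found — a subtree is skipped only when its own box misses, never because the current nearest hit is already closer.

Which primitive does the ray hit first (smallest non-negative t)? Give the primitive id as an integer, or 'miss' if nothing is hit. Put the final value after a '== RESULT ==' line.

Walk:
N0 x:[45/2,40] y:[24,37] z:[79/3,40] -> hit [79/3,37], descend [23, 24]
  N23 x:[23,75/2] y:[25,36] z:[101/3,40] -> hit [101/3,36], descend [4, 18]
    N4 x:[23,69/2] y:[80/3,36] z:[34,40] -> hit [34,69/2], descend [12, 19]
      N12 x:[57/2,69/2] y:[94/3,36] z:[34,40] -> hit [34,69/2], descend [6, 16]
        N6 x:[57/2,29] y:[94/3,97/3] z:[116/3,40] -> miss, prune
        N16 x:[57/2,69/2] y:[97/3,36] z:[34,36] -> hit [34,69/2] leaf, test {P8(miss), P12(miss)}
      N19 x:[23,59/2] y:[80/3,29] z:[103/3,37] -> miss, prune
    N18 x:[49/2,75/2] y:[25,83/3] z:[101/3,39] -> miss, prune
  N24 x:[45/2,40] y:[24,37] z:[79/3,34] -> hit [79/3,34], descend [8, 22]
    N8 x:[25,40] y:[24,92/3] z:[80/3,101/3] -> hit [80/3,92/3], descend [5, 11]
      N5 x:[25,36] y:[24,86/3] z:[80/3,101/3] -> hit [80/3,86/3], descend [13, 17]
        N13 x:[35,36] y:[73/3,79/3] z:[80/3,85/3] -> miss, prune
        N17 x:[25,61/2] y:[24,86/3] z:[92/3,101/3] -> miss, prune
      N11 x:[36,40] y:[76/3,92/3] z:[82/3,92/3] -> miss, prune
    N22 x:[45/2,79/2] y:[31,37] z:[79/3,34] -> hit [31,34], descend [2, 15]
      N2 x:[45/2,55/2] y:[31,37] z:[79/3,31] -> miss, prune
      N15 x:[67/2,79/2] y:[98/3,36] z:[28,34] -> hit [67/2,34], descend [7, 21]
        N7 x:[34,35] y:[34,104/3] z:[98/3,34] -> hit [34,34] leaf, test {P5@t=34}
        N21 x:[67/2,79/2] y:[98/3,36] z:[28,91/3] -> miss, prune

order=[0, 23, 4, 12, 6, 16, 19, 18, 24, 8, 5, 13, 17, 11, 22, 2, 15, 7, 21]  |boxes|=19  |leaves|=2  hit=P5

== RESULT ==
5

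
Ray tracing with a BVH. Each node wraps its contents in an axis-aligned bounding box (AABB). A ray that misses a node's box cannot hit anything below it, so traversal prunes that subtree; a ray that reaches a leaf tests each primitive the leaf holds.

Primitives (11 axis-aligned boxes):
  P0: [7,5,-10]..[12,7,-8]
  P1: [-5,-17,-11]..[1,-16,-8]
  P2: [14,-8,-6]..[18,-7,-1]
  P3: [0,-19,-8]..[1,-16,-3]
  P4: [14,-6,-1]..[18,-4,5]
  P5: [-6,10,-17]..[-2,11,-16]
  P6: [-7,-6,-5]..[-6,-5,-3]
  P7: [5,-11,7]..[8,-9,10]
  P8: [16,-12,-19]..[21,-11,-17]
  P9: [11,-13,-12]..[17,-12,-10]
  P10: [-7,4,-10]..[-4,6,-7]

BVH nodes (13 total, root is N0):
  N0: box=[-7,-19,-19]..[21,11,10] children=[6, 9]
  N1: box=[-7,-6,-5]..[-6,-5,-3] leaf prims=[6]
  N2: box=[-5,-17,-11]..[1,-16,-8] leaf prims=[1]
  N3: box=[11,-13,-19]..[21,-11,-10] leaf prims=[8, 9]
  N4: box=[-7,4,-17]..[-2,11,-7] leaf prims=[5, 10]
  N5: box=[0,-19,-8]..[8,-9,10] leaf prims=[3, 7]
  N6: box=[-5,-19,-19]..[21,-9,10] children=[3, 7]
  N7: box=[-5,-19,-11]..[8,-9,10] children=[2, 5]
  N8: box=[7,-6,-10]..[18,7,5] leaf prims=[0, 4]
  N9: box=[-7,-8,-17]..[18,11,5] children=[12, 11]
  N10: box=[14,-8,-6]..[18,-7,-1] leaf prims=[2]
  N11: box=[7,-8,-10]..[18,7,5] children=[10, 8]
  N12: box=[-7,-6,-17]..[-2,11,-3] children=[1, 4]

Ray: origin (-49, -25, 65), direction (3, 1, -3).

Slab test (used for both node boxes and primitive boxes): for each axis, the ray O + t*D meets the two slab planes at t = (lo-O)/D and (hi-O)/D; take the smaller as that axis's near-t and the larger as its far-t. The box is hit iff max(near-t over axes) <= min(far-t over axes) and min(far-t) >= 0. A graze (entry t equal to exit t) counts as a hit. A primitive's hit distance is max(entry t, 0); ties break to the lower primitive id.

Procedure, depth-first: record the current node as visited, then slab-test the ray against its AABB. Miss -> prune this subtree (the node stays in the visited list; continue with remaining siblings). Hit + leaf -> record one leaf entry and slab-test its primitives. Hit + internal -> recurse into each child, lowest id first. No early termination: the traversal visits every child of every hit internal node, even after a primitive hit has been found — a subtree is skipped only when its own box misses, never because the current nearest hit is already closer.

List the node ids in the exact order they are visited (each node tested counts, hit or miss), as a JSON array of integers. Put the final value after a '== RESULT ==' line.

Trace the traversal:
N0 x:[14,70/3] y:[6,36] z:[55/3,28] -> hit [55/3,70/3], descend [6, 9]
  N6 x:[44/3,70/3] y:[6,16] z:[55/3,28] -> miss, prune
  N9 x:[14,67/3] y:[17,36] z:[20,82/3] -> hit [20,67/3], descend [11, 12]
    N11 x:[56/3,67/3] y:[17,32] z:[20,25] -> hit [20,67/3], descend [8, 10]
      N8 x:[56/3,67/3] y:[19,32] z:[20,25] -> hit [20,67/3] leaf, test {P0(miss), P4@t=21}
      N10 x:[21,67/3] y:[17,18] z:[22,71/3] -> miss, prune
    N12 x:[14,47/3] y:[19,36] z:[68/3,82/3] -> miss, prune

7 AABB tests over nodes [0, 6, 9, 11, 8, 10, 12]; 1 leaf entered; closest P4.

== RESULT ==
[0, 6, 9, 11, 8, 10, 12]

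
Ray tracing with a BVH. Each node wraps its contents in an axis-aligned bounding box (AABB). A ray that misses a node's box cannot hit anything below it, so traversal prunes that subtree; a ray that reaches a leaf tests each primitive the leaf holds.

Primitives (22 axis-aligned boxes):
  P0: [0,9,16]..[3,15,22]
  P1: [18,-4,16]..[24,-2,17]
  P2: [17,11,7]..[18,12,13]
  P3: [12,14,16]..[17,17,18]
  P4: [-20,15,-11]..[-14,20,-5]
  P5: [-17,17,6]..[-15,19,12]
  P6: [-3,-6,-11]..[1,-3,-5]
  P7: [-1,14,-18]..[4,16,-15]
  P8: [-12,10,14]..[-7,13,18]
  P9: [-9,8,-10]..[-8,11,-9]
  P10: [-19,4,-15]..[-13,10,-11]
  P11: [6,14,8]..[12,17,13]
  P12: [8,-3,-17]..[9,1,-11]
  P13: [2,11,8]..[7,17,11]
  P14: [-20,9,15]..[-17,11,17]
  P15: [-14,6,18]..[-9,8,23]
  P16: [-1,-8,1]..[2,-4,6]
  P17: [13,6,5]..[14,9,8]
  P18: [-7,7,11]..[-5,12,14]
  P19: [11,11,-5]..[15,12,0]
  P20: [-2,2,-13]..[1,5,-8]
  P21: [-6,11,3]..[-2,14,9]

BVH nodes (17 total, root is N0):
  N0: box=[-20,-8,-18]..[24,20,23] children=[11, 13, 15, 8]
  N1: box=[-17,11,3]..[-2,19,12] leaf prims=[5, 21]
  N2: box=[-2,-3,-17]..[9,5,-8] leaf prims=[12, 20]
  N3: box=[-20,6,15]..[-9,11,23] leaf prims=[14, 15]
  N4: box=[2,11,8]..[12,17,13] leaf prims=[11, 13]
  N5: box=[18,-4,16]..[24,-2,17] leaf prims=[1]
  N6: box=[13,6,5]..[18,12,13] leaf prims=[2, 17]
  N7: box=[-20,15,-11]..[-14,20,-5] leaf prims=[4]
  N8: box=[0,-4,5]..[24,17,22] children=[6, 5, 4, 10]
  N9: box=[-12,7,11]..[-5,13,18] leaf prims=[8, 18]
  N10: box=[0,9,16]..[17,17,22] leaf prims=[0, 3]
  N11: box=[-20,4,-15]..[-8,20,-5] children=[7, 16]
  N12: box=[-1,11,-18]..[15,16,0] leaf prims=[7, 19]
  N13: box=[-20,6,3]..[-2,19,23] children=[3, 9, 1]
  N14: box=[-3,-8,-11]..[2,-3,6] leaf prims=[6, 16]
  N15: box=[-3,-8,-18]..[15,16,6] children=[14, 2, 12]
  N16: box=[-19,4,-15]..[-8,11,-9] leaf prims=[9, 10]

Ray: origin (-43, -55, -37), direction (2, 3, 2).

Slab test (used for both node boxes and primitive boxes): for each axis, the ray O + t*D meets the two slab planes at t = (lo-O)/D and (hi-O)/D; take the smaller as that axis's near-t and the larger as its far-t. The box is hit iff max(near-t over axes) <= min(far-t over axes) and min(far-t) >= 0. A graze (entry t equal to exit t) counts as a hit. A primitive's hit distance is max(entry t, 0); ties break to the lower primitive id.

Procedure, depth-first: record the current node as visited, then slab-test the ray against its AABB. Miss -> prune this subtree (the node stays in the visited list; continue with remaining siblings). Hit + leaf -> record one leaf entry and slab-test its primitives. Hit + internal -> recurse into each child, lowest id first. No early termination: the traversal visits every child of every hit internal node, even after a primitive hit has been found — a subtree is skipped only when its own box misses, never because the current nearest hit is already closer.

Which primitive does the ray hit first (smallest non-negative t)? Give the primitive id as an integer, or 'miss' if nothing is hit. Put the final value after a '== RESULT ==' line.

Trace the traversal:
N0 x:[23/2,67/2] y:[47/3,25] z:[19/2,30] -> hit [47/3,25], descend [8, 11, 13, 15]
  N8 x:[43/2,67/2] y:[17,24] z:[21,59/2] -> hit [43/2,24], descend [4, 5, 6, 10]
    N4 x:[45/2,55/2] y:[22,24] z:[45/2,25] -> hit [45/2,24] leaf, test {P11(miss), P13@t=45/2}
    N5 x:[61/2,67/2] y:[17,53/3] z:[53/2,27] -> miss, prune
    N6 x:[28,61/2] y:[61/3,67/3] z:[21,25] -> miss, prune
    N10 x:[43/2,30] y:[64/3,24] z:[53/2,59/2] -> miss, prune
  N11 x:[23/2,35/2] y:[59/3,25] z:[11,16] -> miss, prune
  N13 x:[23/2,41/2] y:[61/3,74/3] z:[20,30] -> hit [61/3,41/2], descend [1, 3, 9]
    N1 x:[13,41/2] y:[22,74/3] z:[20,49/2] -> miss, prune
    N3 x:[23/2,17] y:[61/3,22] z:[26,30] -> miss, prune
    N9 x:[31/2,19] y:[62/3,68/3] z:[24,55/2] -> miss, prune
  N15 x:[20,29] y:[47/3,71/3] z:[19/2,43/2] -> hit [20,43/2], descend [2, 12, 14]
    N2 x:[41/2,26] y:[52/3,20] z:[10,29/2] -> miss, prune
    N12 x:[21,29] y:[22,71/3] z:[19/2,37/2] -> miss, prune
    N14 x:[20,45/2] y:[47/3,52/3] z:[13,43/2] -> miss, prune

Visited [0, 8, 4, 5, 6, 10, 11, 13, 1, 3, 9, 15, 2, 12, 14]. Tests: 15 box, 1 leaf. Nearest: P13.

== RESULT ==
13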